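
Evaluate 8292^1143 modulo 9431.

8872

Using repeated squaring:
1143 in binary is 10001110111, i.e. 1143 = 1024 + 64 + 32 + 16 + 4 + 2 + 1.
8292^1 ≡ 8292 (mod 9431)
8292^2 ≡ 8292^2 = 68757264 ≡ 5274 (mod 9431)
8292^4 ≡ 5274^2 = 27815076 ≡ 3057 (mod 9431)
8292^8 ≡ 3057^2 = 9345249 ≡ 8559 (mod 9431)
8292^16 ≡ 8559^2 = 73256481 ≡ 5904 (mod 9431)
8292^32 ≡ 5904^2 = 34857216 ≡ 240 (mod 9431)
8292^64 ≡ 240^2 = 57600 ≡ 1014 (mod 9431)
8292^128 ≡ 1014^2 = 1028196 ≡ 217 (mod 9431)
8292^256 ≡ 217^2 = 47089 ≡ 9365 (mod 9431)
8292^512 ≡ 9365^2 = 87703225 ≡ 4356 (mod 9431)
8292^1024 ≡ 4356^2 = 18974736 ≡ 8995 (mod 9431)
8292^1143 = 8292^1024 * 8292^64 * 8292^32 * 8292^16 * 8292^4 * 8292^2 * 8292^1 ≡ 8995 * 1014 * 240 * 5904 * 3057 * 5274 * 8292 (mod 9431).
Accumulate the product:
8995 * 1014 = 9120930 ≡ 1153
1153 * 240 = 276720 ≡ 3221
3221 * 5904 = 19016784 ≡ 3888
3888 * 3057 = 11885616 ≡ 2556
2556 * 5274 = 13480344 ≡ 3445
3445 * 8292 = 28565940 ≡ 8872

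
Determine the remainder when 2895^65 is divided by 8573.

Using repeated squaring:
65 in binary is 1000001, i.e. 65 = 64 + 1.
2895^1 ≡ 2895 (mod 8573)
2895^2 ≡ 2895^2 = 8381025 ≡ 5204 (mod 8573)
2895^4 ≡ 5204^2 = 27081616 ≡ 8082 (mod 8573)
2895^8 ≡ 8082^2 = 65318724 ≡ 1037 (mod 8573)
2895^16 ≡ 1037^2 = 1075369 ≡ 3744 (mod 8573)
2895^32 ≡ 3744^2 = 14017536 ≡ 681 (mod 8573)
2895^64 ≡ 681^2 = 463761 ≡ 819 (mod 8573)
2895^65 = 2895^64 × 2895^1 ≡ 819 × 2895 (mod 8573).
819 × 2895 = 2371005 ≡ 4857 (mod 8573).

4857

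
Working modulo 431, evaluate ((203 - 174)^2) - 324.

86

203 - 174 = 29
(29)^2 ≡ 410 (mod 431)
410 - 324 = 86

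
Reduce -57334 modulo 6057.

-57334 = -10*6057 + 3236, so -57334 ≡ 3236 (mod 6057).

3236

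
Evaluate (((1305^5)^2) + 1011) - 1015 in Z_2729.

(1305)^5 ≡ 1852 (mod 2729)
(1852)^2 ≡ 2280 (mod 2729)
2280 + 1011 = 3291 ≡ 562 (mod 2729)
562 - 1015 = -453 ≡ 2276 (mod 2729)

2276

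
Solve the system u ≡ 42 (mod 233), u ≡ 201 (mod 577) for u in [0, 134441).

233⁻¹ mod 577: 233·525 ≡ 1 (mod 577), so 233⁻¹ ≡ 525.
u = 42 + 233·((201 − 42)·525 mod 577) = 42 + 233·387 = 90213.
Check: 90213 mod 233 = 42, 90213 mod 577 = 201. ✓

90213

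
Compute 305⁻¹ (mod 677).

677 = 2*305 + 67
305 = 4*67 + 37
67 = 1*37 + 30
37 = 1*30 + 7
30 = 4*7 + 2
7 = 3*2 + 1
2 = 2*1 + 0
gcd(305, 677) = 1, so the inverse exists.
Back-substitute for 1:
1 = 1*7 − 3*2
  = −3*30 + 13*7
  = 13*37 − 16*30
  = −16*67 + 29*37
  = 29*305 − 132*67
  = −132*677 + 293*305
So 305⁻¹ ≡ 293 (mod 677).

293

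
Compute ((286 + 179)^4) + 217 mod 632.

458

286 + 179 = 465
(465)^4 ≡ 241 (mod 632)
241 + 217 = 458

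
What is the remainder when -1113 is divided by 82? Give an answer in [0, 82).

35

-1113 = -14*82 + 35, so -1113 ≡ 35 (mod 82).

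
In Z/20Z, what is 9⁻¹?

9

Apply the Euclidean algorithm and back-substitute:
20 = 2×9 + 2
9 = 4×2 + 1
2 = 2×1 + 0
gcd(9, 20) = 1, so the inverse exists.
Bézout: 1 = −4×20 + 9×9.
So 9⁻¹ ≡ 9 (mod 20).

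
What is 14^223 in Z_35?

By square-and-multiply:
223 in binary is 11011111, i.e. 223 = 128 + 64 + 16 + 8 + 4 + 2 + 1.
14^1 ≡ 14 (mod 35)
14^2 ≡ 14^2 = 196 ≡ 21 (mod 35)
14^4 ≡ 21^2 = 441 ≡ 21 (mod 35)
14^8 ≡ 21^2 = 441 ≡ 21 (mod 35)
14^16 ≡ 21^2 = 441 ≡ 21 (mod 35)
14^32 ≡ 21^2 = 441 ≡ 21 (mod 35)
14^64 ≡ 21^2 = 441 ≡ 21 (mod 35)
14^128 ≡ 21^2 = 441 ≡ 21 (mod 35)
14^223 = 14^128 × 14^64 × 14^16 × 14^8 × 14^4 × 14^2 × 14^1 ≡ 21 × 21 × 21 × 21 × 21 × 21 × 14 (mod 35).
Accumulate the product:
21 × 21 = 441 ≡ 21
21 × 21 = 441 ≡ 21
21 × 21 = 441 ≡ 21
21 × 21 = 441 ≡ 21
21 × 21 = 441 ≡ 21
21 × 14 = 294 ≡ 14

14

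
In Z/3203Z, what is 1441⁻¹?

3203 = 2*1441 + 321
1441 = 4*321 + 157
321 = 2*157 + 7
157 = 22*7 + 3
7 = 2*3 + 1
3 = 3*1 + 0
gcd(1441, 3203) = 1, so the inverse exists.
Back-substitute for 1:
1 = 1*7 − 2*3
  = −2*157 + 45*7
  = 45*321 − 92*157
  = −92*1441 + 413*321
  = 413*3203 − 918*1441
So 1441⁻¹ ≡ −918 ≡ 2285 (mod 3203).

2285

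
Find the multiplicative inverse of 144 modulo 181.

Apply the Euclidean algorithm and back-substitute:
181 = 1×144 + 37
144 = 3×37 + 33
37 = 1×33 + 4
33 = 8×4 + 1
4 = 4×1 + 0
gcd(144, 181) = 1, so the inverse exists.
Back-substitute for 1:
1 = 1×33 − 8×4
  = −8×37 + 9×33
  = 9×144 − 35×37
  = −35×181 + 44×144
So 144⁻¹ ≡ 44 (mod 181).

44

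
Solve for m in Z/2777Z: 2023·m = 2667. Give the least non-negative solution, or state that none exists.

gcd(2023, 2777) = 1, so a unique solution mod 2777 exists.
2023⁻¹ ≡ 976 (mod 2777).
m ≡ 976·2667 ≡ 943 (mod 2777).

943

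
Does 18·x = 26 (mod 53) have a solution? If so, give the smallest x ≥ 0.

gcd(18, 53) = 1, so a unique solution mod 53 exists.
18⁻¹ ≡ 3 (mod 53).
x ≡ 3·26 ≡ 25 (mod 53).

25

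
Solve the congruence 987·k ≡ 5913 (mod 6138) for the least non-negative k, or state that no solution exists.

603

gcd(987, 6138) = 3, and 3 | 5913, so solutions exist.
Divide through by 3: 329·k ≡ 1971 mod 2046.
329⁻¹ ≡ 1847 (mod 2046).
k ≡ 1847·1971 ≡ 603 (mod 2046).
The smallest non-negative solution is k = 603.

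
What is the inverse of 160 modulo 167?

143

Run the extended Euclidean algorithm:
167 = 1·160 + 7
160 = 22·7 + 6
7 = 1·6 + 1
6 = 6·1 + 0
gcd(160, 167) = 1, so the inverse exists.
Back-substitute for 1:
1 = 1·7 − 1·6
  = −1·160 + 23·7
  = 23·167 − 24·160
So 160⁻¹ ≡ −24 ≡ 143 (mod 167).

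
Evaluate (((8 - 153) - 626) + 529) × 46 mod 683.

8 - 153 = -145 ≡ 538 (mod 683)
538 - 626 = -88 ≡ 595 (mod 683)
595 + 529 = 1124 ≡ 441 (mod 683)
441 × 46 = 20286 ≡ 479 (mod 683)

479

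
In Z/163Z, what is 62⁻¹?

71

By the extended Euclidean algorithm:
163 = 2·62 + 39
62 = 1·39 + 23
39 = 1·23 + 16
23 = 1·16 + 7
16 = 2·7 + 2
7 = 3·2 + 1
2 = 2·1 + 0
gcd(62, 163) = 1, so the inverse exists.
Back-substitute for 1:
1 = 1·7 − 3·2
  = −3·16 + 7·7
  = 7·23 − 10·16
  = −10·39 + 17·23
  = 17·62 − 27·39
  = −27·163 + 71·62
So 62⁻¹ ≡ 71 (mod 163).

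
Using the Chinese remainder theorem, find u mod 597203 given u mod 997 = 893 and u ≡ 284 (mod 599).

997⁻¹ mod 599: 997*149 ≡ 1 (mod 599), so 997⁻¹ ≡ 149.
u = 893 + 997*((284 − 893)*149 mod 599) = 893 + 997*307 = 306972.

306972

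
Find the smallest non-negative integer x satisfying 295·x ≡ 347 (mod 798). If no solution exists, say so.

599

gcd(295, 798) = 1, so a unique solution mod 798 exists.
295⁻¹ ≡ 211 (mod 798).
x ≡ 211·347 ≡ 599 (mod 798).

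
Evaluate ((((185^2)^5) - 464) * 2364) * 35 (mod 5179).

(185)^2 ≡ 3151 (mod 5179)
(3151)^5 ≡ 1847 (mod 5179)
1847 - 464 = 1383
1383 * 2364 = 3269412 ≡ 1463 (mod 5179)
1463 * 35 = 51205 ≡ 4594 (mod 5179)

4594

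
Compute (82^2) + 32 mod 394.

58

(82)^2 ≡ 26 (mod 394)
26 + 32 = 58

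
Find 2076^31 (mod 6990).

By square-and-multiply:
2076^1 ≡ 2076 (mod 6990)
2076^2 ≡ 2076^2 = 4309776 ≡ 3936 (mod 6990)
2076^4 ≡ 3936^2 = 15492096 ≡ 2256 (mod 6990)
2076^8 ≡ 2256^2 = 5089536 ≡ 816 (mod 6990)
2076^16 ≡ 816^2 = 665856 ≡ 1806 (mod 6990)
2076^31 = 2076^16 * 2076^8 * 2076^4 * 2076^2 * 2076^1 ≡ 1806 * 816 * 2256 * 3936 * 2076 (mod 6990).
Accumulate the product:
1806 * 816 = 1473696 ≡ 5796
5796 * 2256 = 13075776 ≡ 4476
4476 * 3936 = 17617536 ≡ 2736
2736 * 2076 = 5679936 ≡ 4056

4056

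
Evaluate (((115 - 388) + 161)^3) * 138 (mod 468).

168

115 - 388 = -273 ≡ 195 (mod 468)
195 + 161 = 356
(356)^3 ≡ 8 (mod 468)
8 * 138 = 1104 ≡ 168 (mod 468)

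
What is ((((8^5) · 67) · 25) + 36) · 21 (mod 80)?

(8)^5 ≡ 48 (mod 80)
48 · 67 = 3216 ≡ 16 (mod 80)
16 · 25 = 400 ≡ 0 (mod 80)
0 + 36 = 36
36 · 21 = 756 ≡ 36 (mod 80)

36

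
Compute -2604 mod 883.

-2604 = -3·883 + 45, so -2604 ≡ 45 (mod 883).

45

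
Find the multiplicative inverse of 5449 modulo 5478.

5478 = 1*5449 + 29
5449 = 187*29 + 26
29 = 1*26 + 3
26 = 8*3 + 2
3 = 1*2 + 1
2 = 2*1 + 0
gcd(5449, 5478) = 1, so the inverse exists.
Bézout: 1 = 1879*5478 − 1889*5449.
So 5449⁻¹ ≡ −1889 ≡ 3589 (mod 5478).

3589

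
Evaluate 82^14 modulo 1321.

148

82^1 ≡ 82 (mod 1321)
82^2 ≡ 82^2 = 6724 ≡ 119 (mod 1321)
82^4 ≡ 119^2 = 14161 ≡ 951 (mod 1321)
82^8 ≡ 951^2 = 904401 ≡ 837 (mod 1321)
82^14 = 82^8 * 82^4 * 82^2 ≡ 837 * 951 * 119 (mod 1321).
Accumulate the product:
837 * 951 = 795987 ≡ 745
745 * 119 = 88655 ≡ 148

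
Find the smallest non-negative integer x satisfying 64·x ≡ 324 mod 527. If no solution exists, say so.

38

gcd(64, 527) = 1, so a unique solution mod 527 exists.
64⁻¹ ≡ 140 (mod 527).
x ≡ 140·324 ≡ 38 (mod 527).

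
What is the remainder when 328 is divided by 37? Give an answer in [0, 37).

328 = 8×37 + 32, so 328 ≡ 32 (mod 37).

32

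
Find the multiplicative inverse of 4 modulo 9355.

2339

Apply the Euclidean algorithm and back-substitute:
9355 = 2338×4 + 3
4 = 1×3 + 1
3 = 3×1 + 0
gcd(4, 9355) = 1, so the inverse exists.
Back-substitute for 1:
1 = 1×4 − 1×3
  = −1×9355 + 2339×4
So 4⁻¹ ≡ 2339 (mod 9355).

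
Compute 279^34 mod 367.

By square-and-multiply:
279^1 ≡ 279 (mod 367)
279^2 ≡ 279^2 = 77841 ≡ 37 (mod 367)
279^4 ≡ 37^2 = 1369 ≡ 268 (mod 367)
279^8 ≡ 268^2 = 71824 ≡ 259 (mod 367)
279^16 ≡ 259^2 = 67081 ≡ 287 (mod 367)
279^32 ≡ 287^2 = 82369 ≡ 161 (mod 367)
279^34 = 279^32 × 279^2 ≡ 161 × 37 (mod 367).
161 × 37 = 5957 ≡ 85 (mod 367).

85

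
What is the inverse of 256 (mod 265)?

By the extended Euclidean algorithm:
265 = 1·256 + 9
256 = 28·9 + 4
9 = 2·4 + 1
4 = 4·1 + 0
gcd(256, 265) = 1, so the inverse exists.
Bézout: 1 = 57·265 − 59·256.
So 256⁻¹ ≡ −59 ≡ 206 (mod 265).

206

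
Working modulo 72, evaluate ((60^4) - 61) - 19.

64

(60)^4 ≡ 0 (mod 72)
0 - 61 = -61 ≡ 11 (mod 72)
11 - 19 = -8 ≡ 64 (mod 72)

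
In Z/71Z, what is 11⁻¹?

13

Apply the Euclidean algorithm and back-substitute:
71 = 6×11 + 5
11 = 2×5 + 1
5 = 5×1 + 0
gcd(11, 71) = 1, so the inverse exists.
Bézout: 1 = −2×71 + 13×11.
So 11⁻¹ ≡ 13 (mod 71).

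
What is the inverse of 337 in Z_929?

By the extended Euclidean algorithm:
929 = 2*337 + 255
337 = 1*255 + 82
255 = 3*82 + 9
82 = 9*9 + 1
9 = 9*1 + 0
gcd(337, 929) = 1, so the inverse exists.
Back-substitute for 1:
1 = 1*82 − 9*9
  = −9*255 + 28*82
  = 28*337 − 37*255
  = −37*929 + 102*337
So 337⁻¹ ≡ 102 (mod 929).

102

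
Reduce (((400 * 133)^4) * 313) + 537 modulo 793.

182

400 * 133 = 53200 ≡ 69 (mod 793)
(69)^4 ≡ 9 (mod 793)
9 * 313 = 2817 ≡ 438 (mod 793)
438 + 537 = 975 ≡ 182 (mod 793)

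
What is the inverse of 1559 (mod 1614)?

Apply the Euclidean algorithm and back-substitute:
1614 = 1·1559 + 55
1559 = 28·55 + 19
55 = 2·19 + 17
19 = 1·17 + 2
17 = 8·2 + 1
2 = 2·1 + 0
gcd(1559, 1614) = 1, so the inverse exists.
Back-substitute for 1:
1 = 1·17 − 8·2
  = −8·19 + 9·17
  = 9·55 − 26·19
  = −26·1559 + 737·55
  = 737·1614 − 763·1559
So 1559⁻¹ ≡ −763 ≡ 851 (mod 1614).

851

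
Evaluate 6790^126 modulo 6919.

By square-and-multiply:
6790^1 ≡ 6790 (mod 6919)
6790^2 ≡ 6790^2 = 46104100 ≡ 2803 (mod 6919)
6790^4 ≡ 2803^2 = 7856809 ≡ 3744 (mod 6919)
6790^8 ≡ 3744^2 = 14017536 ≡ 6561 (mod 6919)
6790^16 ≡ 6561^2 = 43046721 ≡ 3622 (mod 6919)
6790^32 ≡ 3622^2 = 13118884 ≡ 460 (mod 6919)
6790^64 ≡ 460^2 = 211600 ≡ 4030 (mod 6919)
6790^126 = 6790^64 × 6790^32 × 6790^16 × 6790^8 × 6790^4 × 6790^2 ≡ 4030 × 460 × 3622 × 6561 × 3744 × 2803 (mod 6919).
Accumulate the product:
4030 × 460 = 1853800 ≡ 6427
6427 × 3622 = 23278594 ≡ 3078
3078 × 6561 = 20194758 ≡ 5116
5116 × 3744 = 19154304 ≡ 2512
2512 × 2803 = 7041136 ≡ 4513

4513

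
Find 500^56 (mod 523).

190

56 in binary is 111000, i.e. 56 = 32 + 16 + 8.
500^1 ≡ 500 (mod 523)
500^2 ≡ 500^2 = 250000 ≡ 6 (mod 523)
500^4 ≡ 6^2 = 36 (mod 523)
500^8 ≡ 36^2 = 1296 ≡ 250 (mod 523)
500^16 ≡ 250^2 = 62500 ≡ 263 (mod 523)
500^32 ≡ 263^2 = 69169 ≡ 133 (mod 523)
500^56 = 500^32 × 500^16 × 500^8 ≡ 133 × 263 × 250 (mod 523).
Accumulate the product:
133 × 263 = 34979 ≡ 461
461 × 250 = 115250 ≡ 190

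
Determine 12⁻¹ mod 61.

Apply the Euclidean algorithm and back-substitute:
61 = 5*12 + 1
12 = 12*1 + 0
gcd(12, 61) = 1, so the inverse exists.
Back-substitute for 1:
1 = 1*61 − 5*12
So 12⁻¹ ≡ −5 ≡ 56 (mod 61).

56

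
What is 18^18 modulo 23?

Compute successive squares:
18^1 ≡ 18 (mod 23)
18^2 ≡ 18^2 = 324 ≡ 2 (mod 23)
18^4 ≡ 2^2 = 4 (mod 23)
18^8 ≡ 4^2 = 16 (mod 23)
18^16 ≡ 16^2 = 256 ≡ 3 (mod 23)
18^18 = 18^16 * 18^2 ≡ 3 * 2 (mod 23).
3 * 2 = 6 ≡ 6 (mod 23).

6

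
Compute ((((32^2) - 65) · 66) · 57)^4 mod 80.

(32)^2 ≡ 64 (mod 80)
64 - 65 = -1 ≡ 79 (mod 80)
79 · 66 = 5214 ≡ 14 (mod 80)
14 · 57 = 798 ≡ 78 (mod 80)
(78)^4 ≡ 16 (mod 80)

16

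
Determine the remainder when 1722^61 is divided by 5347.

4100

By square-and-multiply:
61 in binary is 111101, i.e. 61 = 32 + 16 + 8 + 4 + 1.
1722^1 ≡ 1722 (mod 5347)
1722^2 ≡ 1722^2 = 2965284 ≡ 3046 (mod 5347)
1722^4 ≡ 3046^2 = 9278116 ≡ 1071 (mod 5347)
1722^8 ≡ 1071^2 = 1147041 ≡ 2783 (mod 5347)
1722^16 ≡ 2783^2 = 7745089 ≡ 2633 (mod 5347)
1722^32 ≡ 2633^2 = 6932689 ≡ 2977 (mod 5347)
1722^61 = 1722^32 · 1722^16 · 1722^8 · 1722^4 · 1722^1 ≡ 2977 · 2633 · 2783 · 1071 · 1722 (mod 5347).
Accumulate the product:
2977 · 2633 = 7838441 ≡ 5086
5086 · 2783 = 14154338 ≡ 829
829 · 1071 = 887859 ≡ 257
257 · 1722 = 442554 ≡ 4100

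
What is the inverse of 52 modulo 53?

52

Run the extended Euclidean algorithm:
53 = 1·52 + 1
52 = 52·1 + 0
gcd(52, 53) = 1, so the inverse exists.
Back-substitute for 1:
1 = 1·53 − 1·52
So 52⁻¹ ≡ −1 ≡ 52 (mod 53).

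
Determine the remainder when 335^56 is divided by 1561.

Compute successive squares:
56 in binary is 111000, i.e. 56 = 32 + 16 + 8.
335^1 ≡ 335 (mod 1561)
335^2 ≡ 335^2 = 112225 ≡ 1394 (mod 1561)
335^4 ≡ 1394^2 = 1943236 ≡ 1352 (mod 1561)
335^8 ≡ 1352^2 = 1827904 ≡ 1534 (mod 1561)
335^16 ≡ 1534^2 = 2353156 ≡ 729 (mod 1561)
335^32 ≡ 729^2 = 531441 ≡ 701 (mod 1561)
335^56 = 335^32 · 335^16 · 335^8 ≡ 701 · 729 · 1534 (mod 1561).
Accumulate the product:
701 · 729 = 511029 ≡ 582
582 · 1534 = 892788 ≡ 1457

1457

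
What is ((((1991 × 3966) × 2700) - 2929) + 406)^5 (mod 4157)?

1991 × 3966 = 7896306 ≡ 2163 (mod 4157)
2163 × 2700 = 5840100 ≡ 3672 (mod 4157)
3672 - 2929 = 743
743 + 406 = 1149
(1149)^5 ≡ 1963 (mod 4157)

1963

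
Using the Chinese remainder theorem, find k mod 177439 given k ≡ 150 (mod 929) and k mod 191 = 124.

929⁻¹ mod 191: 929·22 ≡ 1 (mod 191), so 929⁻¹ ≡ 22.
k = 150 + 929·((124 − 150)·22 mod 191) = 150 + 929·1 = 1079.
Check: 1079 mod 929 = 150, 1079 mod 191 = 124. ✓

1079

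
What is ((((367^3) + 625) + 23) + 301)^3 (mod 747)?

(367)^3 ≡ 379 (mod 747)
379 + 625 = 1004 ≡ 257 (mod 747)
257 + 23 = 280
280 + 301 = 581
(581)^3 ≡ 332 (mod 747)

332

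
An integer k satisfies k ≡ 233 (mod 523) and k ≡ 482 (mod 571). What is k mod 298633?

523⁻¹ mod 571: 523×226 ≡ 1 (mod 571), so 523⁻¹ ≡ 226.
k = 233 + 523×((482 − 233)×226 mod 571) = 233 + 523×316 = 165501.

165501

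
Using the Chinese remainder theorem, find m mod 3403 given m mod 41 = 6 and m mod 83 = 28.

41⁻¹ mod 83: 41×81 ≡ 1 (mod 83), so 41⁻¹ ≡ 81.
m = 6 + 41×((28 − 6)×81 mod 83) = 6 + 41×39 = 1605.
Check: 1605 mod 41 = 6, 1605 mod 83 = 28. ✓

1605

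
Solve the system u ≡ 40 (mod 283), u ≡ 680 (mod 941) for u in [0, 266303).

144653

283⁻¹ mod 941: 283*808 ≡ 1 (mod 941), so 283⁻¹ ≡ 808.
u = 40 + 283*((680 − 40)*808 mod 941) = 40 + 283*511 = 144653.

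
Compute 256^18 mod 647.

493

By square-and-multiply:
18 in binary is 10010, i.e. 18 = 16 + 2.
256^1 ≡ 256 (mod 647)
256^2 ≡ 256^2 = 65536 ≡ 189 (mod 647)
256^4 ≡ 189^2 = 35721 ≡ 136 (mod 647)
256^8 ≡ 136^2 = 18496 ≡ 380 (mod 647)
256^16 ≡ 380^2 = 144400 ≡ 119 (mod 647)
256^18 = 256^16 × 256^2 ≡ 119 × 189 (mod 647).
119 × 189 = 22491 ≡ 493 (mod 647).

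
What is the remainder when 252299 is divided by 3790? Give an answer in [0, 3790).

2159

252299 = 66*3790 + 2159, so 252299 ≡ 2159 (mod 3790).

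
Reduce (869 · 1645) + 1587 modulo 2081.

869 · 1645 = 1429505 ≡ 1939 (mod 2081)
1939 + 1587 = 3526 ≡ 1445 (mod 2081)

1445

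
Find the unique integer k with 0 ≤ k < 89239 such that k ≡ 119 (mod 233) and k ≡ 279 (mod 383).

233⁻¹ mod 383: 233×120 ≡ 1 (mod 383), so 233⁻¹ ≡ 120.
k = 119 + 233×((279 − 119)×120 mod 383) = 119 + 233×50 = 11769.
Check: 11769 mod 233 = 119, 11769 mod 383 = 279. ✓

11769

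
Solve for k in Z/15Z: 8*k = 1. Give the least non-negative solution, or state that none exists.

2

gcd(8, 15) = 1, so a unique solution mod 15 exists.
8⁻¹ ≡ 2 (mod 15).
k ≡ 2*1 ≡ 2 (mod 15).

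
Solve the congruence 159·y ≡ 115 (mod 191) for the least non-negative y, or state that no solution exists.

gcd(159, 191) = 1, so a unique solution mod 191 exists.
159⁻¹ ≡ 185 (mod 191).
y ≡ 185·115 ≡ 74 (mod 191).

74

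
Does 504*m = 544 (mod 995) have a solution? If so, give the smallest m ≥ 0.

gcd(504, 995) = 1, so a unique solution mod 995 exists.
504⁻¹ ≡ 689 (mod 995).
m ≡ 689*544 ≡ 696 (mod 995).

696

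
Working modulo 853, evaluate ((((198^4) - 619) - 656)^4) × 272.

767

(198)^4 ≡ 303 (mod 853)
303 - 619 = -316 ≡ 537 (mod 853)
537 - 656 = -119 ≡ 734 (mod 853)
(734)^4 ≡ 445 (mod 853)
445 × 272 = 121040 ≡ 767 (mod 853)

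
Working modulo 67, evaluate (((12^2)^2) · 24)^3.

(12)^2 ≡ 10 (mod 67)
(10)^2 ≡ 33 (mod 67)
33 · 24 = 792 ≡ 55 (mod 67)
(55)^3 ≡ 14 (mod 67)

14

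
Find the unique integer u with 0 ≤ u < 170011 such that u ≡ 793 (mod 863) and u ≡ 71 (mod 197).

863⁻¹ mod 197: 863×176 ≡ 1 (mod 197), so 863⁻¹ ≡ 176.
u = 793 + 863×((71 − 793)×176 mod 197) = 793 + 863×190 = 164763.

164763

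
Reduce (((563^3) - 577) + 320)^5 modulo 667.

466

(563)^3 ≡ 365 (mod 667)
365 - 577 = -212 ≡ 455 (mod 667)
455 + 320 = 775 ≡ 108 (mod 667)
(108)^5 ≡ 466 (mod 667)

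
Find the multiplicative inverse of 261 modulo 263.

131

Run the extended Euclidean algorithm:
263 = 1·261 + 2
261 = 130·2 + 1
2 = 2·1 + 0
gcd(261, 263) = 1, so the inverse exists.
Back-substitute for 1:
1 = 1·261 − 130·2
  = −130·263 + 131·261
So 261⁻¹ ≡ 131 (mod 263).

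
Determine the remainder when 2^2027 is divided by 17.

8

Using repeated squaring:
2^1 ≡ 2 (mod 17)
2^2 ≡ 2^2 = 4 (mod 17)
2^4 ≡ 4^2 = 16 (mod 17)
2^8 ≡ 16^2 = 256 ≡ 1 (mod 17)
2^16 ≡ 1^2 = 1 (mod 17)
2^32 ≡ 1^2 = 1 (mod 17)
2^64 ≡ 1^2 = 1 (mod 17)
2^128 ≡ 1^2 = 1 (mod 17)
2^256 ≡ 1^2 = 1 (mod 17)
2^512 ≡ 1^2 = 1 (mod 17)
2^1024 ≡ 1^2 = 1 (mod 17)
2^2027 = 2^1024 * 2^512 * 2^256 * 2^128 * 2^64 * 2^32 * 2^8 * 2^2 * 2^1 ≡ 1 * 1 * 1 * 1 * 1 * 1 * 1 * 4 * 2 (mod 17).
Accumulate the product:
1 * 1 = 1
1 * 1 = 1
1 * 1 = 1
1 * 1 = 1
1 * 1 = 1
1 * 1 = 1
1 * 4 = 4
4 * 2 = 8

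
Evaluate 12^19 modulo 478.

By square-and-multiply:
19 in binary is 10011, i.e. 19 = 16 + 2 + 1.
12^1 ≡ 12 (mod 478)
12^2 ≡ 12^2 = 144 (mod 478)
12^4 ≡ 144^2 = 20736 ≡ 182 (mod 478)
12^8 ≡ 182^2 = 33124 ≡ 142 (mod 478)
12^16 ≡ 142^2 = 20164 ≡ 88 (mod 478)
12^19 = 12^16 · 12^2 · 12^1 ≡ 88 · 144 · 12 (mod 478).
Accumulate the product:
88 · 144 = 12672 ≡ 244
244 · 12 = 2928 ≡ 60

60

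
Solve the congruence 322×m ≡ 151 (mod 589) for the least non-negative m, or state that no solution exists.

134

gcd(322, 589) = 1, so a unique solution mod 589 exists.
322⁻¹ ≡ 75 (mod 589).
m ≡ 75×151 ≡ 134 (mod 589).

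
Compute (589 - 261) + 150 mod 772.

478

589 - 261 = 328
328 + 150 = 478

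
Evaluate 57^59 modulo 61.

15

Compute successive squares:
59 in binary is 111011, i.e. 59 = 32 + 16 + 8 + 2 + 1.
57^1 ≡ 57 (mod 61)
57^2 ≡ 57^2 = 3249 ≡ 16 (mod 61)
57^4 ≡ 16^2 = 256 ≡ 12 (mod 61)
57^8 ≡ 12^2 = 144 ≡ 22 (mod 61)
57^16 ≡ 22^2 = 484 ≡ 57 (mod 61)
57^32 ≡ 57^2 = 3249 ≡ 16 (mod 61)
57^59 = 57^32 * 57^16 * 57^8 * 57^2 * 57^1 ≡ 16 * 57 * 22 * 16 * 57 (mod 61).
Accumulate the product:
16 * 57 = 912 ≡ 58
58 * 22 = 1276 ≡ 56
56 * 16 = 896 ≡ 42
42 * 57 = 2394 ≡ 15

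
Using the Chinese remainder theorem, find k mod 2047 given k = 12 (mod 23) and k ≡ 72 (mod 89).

23⁻¹ mod 89: 23·31 ≡ 1 (mod 89), so 23⁻¹ ≡ 31.
k = 12 + 23·((72 − 12)·31 mod 89) = 12 + 23·80 = 1852.
Check: 1852 mod 23 = 12, 1852 mod 89 = 72. ✓

1852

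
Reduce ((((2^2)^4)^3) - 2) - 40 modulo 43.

36

(2)^2 ≡ 4 (mod 43)
(4)^4 ≡ 41 (mod 43)
(41)^3 ≡ 35 (mod 43)
35 - 2 = 33
33 - 40 = -7 ≡ 36 (mod 43)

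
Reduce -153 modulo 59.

24

-153 = -3*59 + 24, so -153 ≡ 24 (mod 59).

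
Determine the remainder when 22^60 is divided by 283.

Compute successive squares:
60 in binary is 111100, i.e. 60 = 32 + 16 + 8 + 4.
22^1 ≡ 22 (mod 283)
22^2 ≡ 22^2 = 484 ≡ 201 (mod 283)
22^4 ≡ 201^2 = 40401 ≡ 215 (mod 283)
22^8 ≡ 215^2 = 46225 ≡ 96 (mod 283)
22^16 ≡ 96^2 = 9216 ≡ 160 (mod 283)
22^32 ≡ 160^2 = 25600 ≡ 130 (mod 283)
22^60 = 22^32 · 22^16 · 22^8 · 22^4 ≡ 130 · 160 · 96 · 215 (mod 283).
Accumulate the product:
130 · 160 = 20800 ≡ 141
141 · 96 = 13536 ≡ 235
235 · 215 = 50525 ≡ 151

151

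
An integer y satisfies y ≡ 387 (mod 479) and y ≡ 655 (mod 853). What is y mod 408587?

479⁻¹ mod 853: 479×130 ≡ 1 (mod 853), so 479⁻¹ ≡ 130.
y = 387 + 479×((655 − 387)×130 mod 853) = 387 + 479×720 = 345267.

345267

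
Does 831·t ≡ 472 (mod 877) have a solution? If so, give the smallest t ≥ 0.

66

gcd(831, 877) = 1, so a unique solution mod 877 exists.
831⁻¹ ≡ 591 (mod 877).
t ≡ 591·472 ≡ 66 (mod 877).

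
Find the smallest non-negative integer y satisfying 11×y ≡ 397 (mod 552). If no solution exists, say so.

gcd(11, 552) = 1, so a unique solution mod 552 exists.
11⁻¹ ≡ 251 (mod 552).
y ≡ 251×397 ≡ 287 (mod 552).

287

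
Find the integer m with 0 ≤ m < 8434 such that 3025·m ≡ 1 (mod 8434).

6513

Apply the Euclidean algorithm and back-substitute:
8434 = 2×3025 + 2384
3025 = 1×2384 + 641
2384 = 3×641 + 461
641 = 1×461 + 180
461 = 2×180 + 101
180 = 1×101 + 79
101 = 1×79 + 22
79 = 3×22 + 13
22 = 1×13 + 9
13 = 1×9 + 4
9 = 2×4 + 1
4 = 4×1 + 0
gcd(3025, 8434) = 1, so the inverse exists.
Back-substitute for 1:
1 = 1×9 − 2×4
  = −2×13 + 3×9
  = 3×22 − 5×13
  = −5×79 + 18×22
  = 18×101 − 23×79
  = −23×180 + 41×101
  = 41×461 − 105×180
  = −105×641 + 146×461
  = 146×2384 − 543×641
  = −543×3025 + 689×2384
  = 689×8434 − 1921×3025
So 3025⁻¹ ≡ −1921 ≡ 6513 (mod 8434).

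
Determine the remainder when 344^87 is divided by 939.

677

87 in binary is 1010111, i.e. 87 = 64 + 16 + 4 + 2 + 1.
344^1 ≡ 344 (mod 939)
344^2 ≡ 344^2 = 118336 ≡ 22 (mod 939)
344^4 ≡ 22^2 = 484 (mod 939)
344^8 ≡ 484^2 = 234256 ≡ 445 (mod 939)
344^16 ≡ 445^2 = 198025 ≡ 835 (mod 939)
344^32 ≡ 835^2 = 697225 ≡ 487 (mod 939)
344^64 ≡ 487^2 = 237169 ≡ 541 (mod 939)
344^87 = 344^64 × 344^16 × 344^4 × 344^2 × 344^1 ≡ 541 × 835 × 484 × 22 × 344 (mod 939).
Accumulate the product:
541 × 835 = 451735 ≡ 76
76 × 484 = 36784 ≡ 163
163 × 22 = 3586 ≡ 769
769 × 344 = 264536 ≡ 677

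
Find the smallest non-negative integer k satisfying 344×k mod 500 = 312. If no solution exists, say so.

gcd(344, 500) = 4, and 4 | 312, so solutions exist.
Divide through by 4: 86×k ≡ 78 mod 125.
86⁻¹ ≡ 16 (mod 125).
k ≡ 16×78 ≡ 123 (mod 125).
The smallest non-negative solution is k = 123.

123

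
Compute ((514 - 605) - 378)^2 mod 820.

201

514 - 605 = -91 ≡ 729 (mod 820)
729 - 378 = 351
(351)^2 ≡ 201 (mod 820)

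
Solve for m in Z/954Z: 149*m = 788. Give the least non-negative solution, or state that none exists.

748

gcd(149, 954) = 1, so a unique solution mod 954 exists.
149⁻¹ ≡ 461 (mod 954).
m ≡ 461*788 ≡ 748 (mod 954).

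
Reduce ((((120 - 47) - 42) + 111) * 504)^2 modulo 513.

405

120 - 47 = 73
73 - 42 = 31
31 + 111 = 142
142 * 504 = 71568 ≡ 261 (mod 513)
(261)^2 ≡ 405 (mod 513)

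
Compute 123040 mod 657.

123040 = 187×657 + 181, so 123040 ≡ 181 (mod 657).

181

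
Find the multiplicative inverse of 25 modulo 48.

48 = 1·25 + 23
25 = 1·23 + 2
23 = 11·2 + 1
2 = 2·1 + 0
gcd(25, 48) = 1, so the inverse exists.
Back-substitute for 1:
1 = 1·23 − 11·2
  = −11·25 + 12·23
  = 12·48 − 23·25
So 25⁻¹ ≡ −23 ≡ 25 (mod 48).

25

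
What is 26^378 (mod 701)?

Using repeated squaring:
378 in binary is 101111010, i.e. 378 = 256 + 64 + 32 + 16 + 8 + 2.
26^1 ≡ 26 (mod 701)
26^2 ≡ 26^2 = 676 (mod 701)
26^4 ≡ 676^2 = 456976 ≡ 625 (mod 701)
26^8 ≡ 625^2 = 390625 ≡ 168 (mod 701)
26^16 ≡ 168^2 = 28224 ≡ 184 (mod 701)
26^32 ≡ 184^2 = 33856 ≡ 208 (mod 701)
26^64 ≡ 208^2 = 43264 ≡ 503 (mod 701)
26^128 ≡ 503^2 = 253009 ≡ 649 (mod 701)
26^256 ≡ 649^2 = 421201 ≡ 601 (mod 701)
26^378 = 26^256 × 26^64 × 26^32 × 26^16 × 26^8 × 26^2 ≡ 601 × 503 × 208 × 184 × 168 × 676 (mod 701).
Accumulate the product:
601 × 503 = 302303 ≡ 172
172 × 208 = 35776 ≡ 25
25 × 184 = 4600 ≡ 394
394 × 168 = 66192 ≡ 298
298 × 676 = 201448 ≡ 261

261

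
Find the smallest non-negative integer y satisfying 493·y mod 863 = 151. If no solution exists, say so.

669

gcd(493, 863) = 1, so a unique solution mod 863 exists.
493⁻¹ ≡ 856 (mod 863).
y ≡ 856·151 ≡ 669 (mod 863).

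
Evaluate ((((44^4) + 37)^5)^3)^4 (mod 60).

(44)^4 ≡ 16 (mod 60)
16 + 37 = 53
(53)^5 ≡ 53 (mod 60)
(53)^3 ≡ 17 (mod 60)
(17)^4 ≡ 1 (mod 60)

1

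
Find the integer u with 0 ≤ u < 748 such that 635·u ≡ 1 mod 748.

Run the extended Euclidean algorithm:
748 = 1·635 + 113
635 = 5·113 + 70
113 = 1·70 + 43
70 = 1·43 + 27
43 = 1·27 + 16
27 = 1·16 + 11
16 = 1·11 + 5
11 = 2·5 + 1
5 = 5·1 + 0
gcd(635, 748) = 1, so the inverse exists.
Bézout: 1 = −118·748 + 139·635.
So 635⁻¹ ≡ 139 (mod 748).

139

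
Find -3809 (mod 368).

-3809 = -11*368 + 239, so -3809 ≡ 239 (mod 368).

239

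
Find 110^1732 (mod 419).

260

1732 in binary is 11011000100, i.e. 1732 = 1024 + 512 + 128 + 64 + 4.
110^1 ≡ 110 (mod 419)
110^2 ≡ 110^2 = 12100 ≡ 368 (mod 419)
110^4 ≡ 368^2 = 135424 ≡ 87 (mod 419)
110^8 ≡ 87^2 = 7569 ≡ 27 (mod 419)
110^16 ≡ 27^2 = 729 ≡ 310 (mod 419)
110^32 ≡ 310^2 = 96100 ≡ 149 (mod 419)
110^64 ≡ 149^2 = 22201 ≡ 413 (mod 419)
110^128 ≡ 413^2 = 170569 ≡ 36 (mod 419)
110^256 ≡ 36^2 = 1296 ≡ 39 (mod 419)
110^512 ≡ 39^2 = 1521 ≡ 264 (mod 419)
110^1024 ≡ 264^2 = 69696 ≡ 142 (mod 419)
110^1732 = 110^1024 · 110^512 · 110^128 · 110^64 · 110^4 ≡ 142 · 264 · 36 · 413 · 87 (mod 419).
Accumulate the product:
142 · 264 = 37488 ≡ 197
197 · 36 = 7092 ≡ 388
388 · 413 = 160244 ≡ 186
186 · 87 = 16182 ≡ 260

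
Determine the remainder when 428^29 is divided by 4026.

428

Compute successive squares:
29 in binary is 11101, i.e. 29 = 16 + 8 + 4 + 1.
428^1 ≡ 428 (mod 4026)
428^2 ≡ 428^2 = 183184 ≡ 2014 (mod 4026)
428^4 ≡ 2014^2 = 4056196 ≡ 2014 (mod 4026)
428^8 ≡ 2014^2 = 4056196 ≡ 2014 (mod 4026)
428^16 ≡ 2014^2 = 4056196 ≡ 2014 (mod 4026)
428^29 = 428^16 * 428^8 * 428^4 * 428^1 ≡ 2014 * 2014 * 2014 * 428 (mod 4026).
Accumulate the product:
2014 * 2014 = 4056196 ≡ 2014
2014 * 2014 = 4056196 ≡ 2014
2014 * 428 = 861992 ≡ 428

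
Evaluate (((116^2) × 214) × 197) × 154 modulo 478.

(116)^2 ≡ 72 (mod 478)
72 × 214 = 15408 ≡ 112 (mod 478)
112 × 197 = 22064 ≡ 76 (mod 478)
76 × 154 = 11704 ≡ 232 (mod 478)

232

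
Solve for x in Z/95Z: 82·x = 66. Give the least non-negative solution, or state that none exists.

gcd(82, 95) = 1, so a unique solution mod 95 exists.
82⁻¹ ≡ 73 (mod 95).
x ≡ 73·66 ≡ 68 (mod 95).

68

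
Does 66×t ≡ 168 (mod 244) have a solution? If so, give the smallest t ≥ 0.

58

gcd(66, 244) = 2, and 2 | 168, so solutions exist.
Divide through by 2: 33×t ≡ 84 mod 122.
33⁻¹ ≡ 37 (mod 122).
t ≡ 37×84 ≡ 58 (mod 122).
The smallest non-negative solution is t = 58.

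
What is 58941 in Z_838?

281

58941 = 70*838 + 281, so 58941 ≡ 281 (mod 838).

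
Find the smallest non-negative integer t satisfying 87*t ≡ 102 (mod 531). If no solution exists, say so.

gcd(87, 531) = 3, and 3 | 102, so solutions exist.
Divide through by 3: 29*t = 34 (mod 177).
29⁻¹ ≡ 116 (mod 177).
t ≡ 116*34 ≡ 50 (mod 177).
The smallest non-negative solution is t = 50.

50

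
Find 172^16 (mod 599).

Using repeated squaring:
172^1 ≡ 172 (mod 599)
172^2 ≡ 172^2 = 29584 ≡ 233 (mod 599)
172^4 ≡ 233^2 = 54289 ≡ 379 (mod 599)
172^8 ≡ 379^2 = 143641 ≡ 480 (mod 599)
172^16 ≡ 480^2 = 230400 ≡ 384 (mod 599)
So 172^16 ≡ 384 (mod 599).

384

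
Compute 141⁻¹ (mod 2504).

1989

By the extended Euclidean algorithm:
2504 = 17×141 + 107
141 = 1×107 + 34
107 = 3×34 + 5
34 = 6×5 + 4
5 = 1×4 + 1
4 = 4×1 + 0
gcd(141, 2504) = 1, so the inverse exists.
Back-substitute for 1:
1 = 1×5 − 1×4
  = −1×34 + 7×5
  = 7×107 − 22×34
  = −22×141 + 29×107
  = 29×2504 − 515×141
So 141⁻¹ ≡ −515 ≡ 1989 (mod 2504).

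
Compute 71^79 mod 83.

72

71^1 ≡ 71 (mod 83)
71^2 ≡ 71^2 = 5041 ≡ 61 (mod 83)
71^4 ≡ 61^2 = 3721 ≡ 69 (mod 83)
71^8 ≡ 69^2 = 4761 ≡ 30 (mod 83)
71^16 ≡ 30^2 = 900 ≡ 70 (mod 83)
71^32 ≡ 70^2 = 4900 ≡ 3 (mod 83)
71^64 ≡ 3^2 = 9 (mod 83)
71^79 = 71^64 · 71^8 · 71^4 · 71^2 · 71^1 ≡ 9 · 30 · 69 · 61 · 71 (mod 83).
Accumulate the product:
9 · 30 = 270 ≡ 21
21 · 69 = 1449 ≡ 38
38 · 61 = 2318 ≡ 77
77 · 71 = 5467 ≡ 72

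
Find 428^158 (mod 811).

158 in binary is 10011110, i.e. 158 = 128 + 16 + 8 + 4 + 2.
428^1 ≡ 428 (mod 811)
428^2 ≡ 428^2 = 183184 ≡ 709 (mod 811)
428^4 ≡ 709^2 = 502681 ≡ 672 (mod 811)
428^8 ≡ 672^2 = 451584 ≡ 668 (mod 811)
428^16 ≡ 668^2 = 446224 ≡ 174 (mod 811)
428^32 ≡ 174^2 = 30276 ≡ 269 (mod 811)
428^64 ≡ 269^2 = 72361 ≡ 182 (mod 811)
428^128 ≡ 182^2 = 33124 ≡ 684 (mod 811)
428^158 = 428^128 × 428^16 × 428^8 × 428^4 × 428^2 ≡ 684 × 174 × 668 × 672 × 709 (mod 811).
Accumulate the product:
684 × 174 = 119016 ≡ 610
610 × 668 = 407480 ≡ 358
358 × 672 = 240576 ≡ 520
520 × 709 = 368680 ≡ 486

486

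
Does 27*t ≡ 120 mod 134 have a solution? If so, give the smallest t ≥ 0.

gcd(27, 134) = 1, so a unique solution mod 134 exists.
27⁻¹ ≡ 5 (mod 134).
t ≡ 5*120 ≡ 64 (mod 134).

64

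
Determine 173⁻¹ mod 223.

By the extended Euclidean algorithm:
223 = 1×173 + 50
173 = 3×50 + 23
50 = 2×23 + 4
23 = 5×4 + 3
4 = 1×3 + 1
3 = 3×1 + 0
gcd(173, 223) = 1, so the inverse exists.
Bézout: 1 = 45×223 − 58×173.
So 173⁻¹ ≡ −58 ≡ 165 (mod 223).

165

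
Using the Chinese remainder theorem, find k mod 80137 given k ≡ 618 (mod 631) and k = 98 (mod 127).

2511

631⁻¹ mod 127: 631×95 ≡ 1 (mod 127), so 631⁻¹ ≡ 95.
k = 618 + 631×((98 − 618)×95 mod 127) = 618 + 631×3 = 2511.
Check: 2511 mod 631 = 618, 2511 mod 127 = 98. ✓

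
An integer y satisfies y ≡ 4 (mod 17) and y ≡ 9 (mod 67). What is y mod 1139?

344

17⁻¹ mod 67: 17×4 ≡ 1 (mod 67), so 17⁻¹ ≡ 4.
y = 4 + 17×((9 − 4)×4 mod 67) = 4 + 17×20 = 344.
Check: 344 mod 17 = 4, 344 mod 67 = 9. ✓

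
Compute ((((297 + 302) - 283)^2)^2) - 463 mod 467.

190

297 + 302 = 599 ≡ 132 (mod 467)
132 - 283 = -151 ≡ 316 (mod 467)
(316)^2 ≡ 385 (mod 467)
(385)^2 ≡ 186 (mod 467)
186 - 463 = -277 ≡ 190 (mod 467)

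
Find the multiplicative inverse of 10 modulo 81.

Run the extended Euclidean algorithm:
81 = 8·10 + 1
10 = 10·1 + 0
gcd(10, 81) = 1, so the inverse exists.
Back-substitute for 1:
1 = 1·81 − 8·10
So 10⁻¹ ≡ −8 ≡ 73 (mod 81).

73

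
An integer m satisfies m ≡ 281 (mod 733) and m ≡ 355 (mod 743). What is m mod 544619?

733⁻¹ mod 743: 733*520 ≡ 1 (mod 743), so 733⁻¹ ≡ 520.
m = 281 + 733*((355 − 281)*520 mod 743) = 281 + 733*587 = 430552.

430552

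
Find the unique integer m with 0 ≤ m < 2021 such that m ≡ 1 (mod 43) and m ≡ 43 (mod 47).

560

43⁻¹ mod 47: 43×35 ≡ 1 (mod 47), so 43⁻¹ ≡ 35.
m = 1 + 43×((43 − 1)×35 mod 47) = 1 + 43×13 = 560.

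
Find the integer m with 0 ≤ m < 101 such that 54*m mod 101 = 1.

By the extended Euclidean algorithm:
101 = 1·54 + 47
54 = 1·47 + 7
47 = 6·7 + 5
7 = 1·5 + 2
5 = 2·2 + 1
2 = 2·1 + 0
gcd(54, 101) = 1, so the inverse exists.
Bézout: 1 = 23·101 − 43·54.
So 54⁻¹ ≡ −43 ≡ 58 (mod 101).

58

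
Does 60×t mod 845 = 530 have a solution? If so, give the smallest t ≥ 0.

37

gcd(60, 845) = 5, and 5 | 530, so solutions exist.
Divide through by 5: 12×t ≡ 106 mod 169.
12⁻¹ ≡ 155 (mod 169).
t ≡ 155×106 ≡ 37 (mod 169).
The smallest non-negative solution is t = 37.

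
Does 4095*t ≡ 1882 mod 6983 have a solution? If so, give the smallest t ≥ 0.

923

gcd(4095, 6983) = 1, so a unique solution mod 6983 exists.
4095⁻¹ ≡ 1429 (mod 6983).
t ≡ 1429*1882 ≡ 923 (mod 6983).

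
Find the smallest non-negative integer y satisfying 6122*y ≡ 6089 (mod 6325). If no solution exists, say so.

gcd(6122, 6325) = 1, so a unique solution mod 6325 exists.
6122⁻¹ ≡ 5733 (mod 6325).
y ≡ 5733*6089 ≡ 562 (mod 6325).

562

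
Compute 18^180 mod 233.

184

180 in binary is 10110100, i.e. 180 = 128 + 32 + 16 + 4.
18^1 ≡ 18 (mod 233)
18^2 ≡ 18^2 = 324 ≡ 91 (mod 233)
18^4 ≡ 91^2 = 8281 ≡ 126 (mod 233)
18^8 ≡ 126^2 = 15876 ≡ 32 (mod 233)
18^16 ≡ 32^2 = 1024 ≡ 92 (mod 233)
18^32 ≡ 92^2 = 8464 ≡ 76 (mod 233)
18^64 ≡ 76^2 = 5776 ≡ 184 (mod 233)
18^128 ≡ 184^2 = 33856 ≡ 71 (mod 233)
18^180 = 18^128 * 18^32 * 18^16 * 18^4 ≡ 71 * 76 * 92 * 126 (mod 233).
Accumulate the product:
71 * 76 = 5396 ≡ 37
37 * 92 = 3404 ≡ 142
142 * 126 = 17892 ≡ 184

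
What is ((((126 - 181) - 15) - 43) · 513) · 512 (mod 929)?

493

126 - 181 = -55 ≡ 874 (mod 929)
874 - 15 = 859
859 - 43 = 816
816 · 513 = 418608 ≡ 558 (mod 929)
558 · 512 = 285696 ≡ 493 (mod 929)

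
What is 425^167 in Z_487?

167 in binary is 10100111, i.e. 167 = 128 + 32 + 4 + 2 + 1.
425^1 ≡ 425 (mod 487)
425^2 ≡ 425^2 = 180625 ≡ 435 (mod 487)
425^4 ≡ 435^2 = 189225 ≡ 269 (mod 487)
425^8 ≡ 269^2 = 72361 ≡ 285 (mod 487)
425^16 ≡ 285^2 = 81225 ≡ 383 (mod 487)
425^32 ≡ 383^2 = 146689 ≡ 102 (mod 487)
425^64 ≡ 102^2 = 10404 ≡ 177 (mod 487)
425^128 ≡ 177^2 = 31329 ≡ 161 (mod 487)
425^167 = 425^128 × 425^32 × 425^4 × 425^2 × 425^1 ≡ 161 × 102 × 269 × 435 × 425 (mod 487).
Accumulate the product:
161 × 102 = 16422 ≡ 351
351 × 269 = 94419 ≡ 428
428 × 435 = 186180 ≡ 146
146 × 425 = 62050 ≡ 201

201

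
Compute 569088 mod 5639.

569088 = 100×5639 + 5188, so 569088 ≡ 5188 (mod 5639).

5188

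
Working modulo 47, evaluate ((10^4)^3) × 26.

33

(10)^4 ≡ 36 (mod 47)
(36)^3 ≡ 32 (mod 47)
32 × 26 = 832 ≡ 33 (mod 47)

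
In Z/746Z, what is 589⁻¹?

Apply the Euclidean algorithm and back-substitute:
746 = 1*589 + 157
589 = 3*157 + 118
157 = 1*118 + 39
118 = 3*39 + 1
39 = 39*1 + 0
gcd(589, 746) = 1, so the inverse exists.
Back-substitute for 1:
1 = 1*118 − 3*39
  = −3*157 + 4*118
  = 4*589 − 15*157
  = −15*746 + 19*589
So 589⁻¹ ≡ 19 (mod 746).

19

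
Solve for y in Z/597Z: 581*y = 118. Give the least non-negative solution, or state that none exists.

gcd(581, 597) = 1, so a unique solution mod 597 exists.
581⁻¹ ≡ 485 (mod 597).
y ≡ 485*118 ≡ 515 (mod 597).

515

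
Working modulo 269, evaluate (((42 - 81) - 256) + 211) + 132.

42 - 81 = -39 ≡ 230 (mod 269)
230 - 256 = -26 ≡ 243 (mod 269)
243 + 211 = 454 ≡ 185 (mod 269)
185 + 132 = 317 ≡ 48 (mod 269)

48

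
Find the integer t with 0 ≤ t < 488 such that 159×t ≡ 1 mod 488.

488 = 3×159 + 11
159 = 14×11 + 5
11 = 2×5 + 1
5 = 5×1 + 0
gcd(159, 488) = 1, so the inverse exists.
Back-substitute for 1:
1 = 1×11 − 2×5
  = −2×159 + 29×11
  = 29×488 − 89×159
So 159⁻¹ ≡ −89 ≡ 399 (mod 488).

399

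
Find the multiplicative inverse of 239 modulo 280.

By the extended Euclidean algorithm:
280 = 1·239 + 41
239 = 5·41 + 34
41 = 1·34 + 7
34 = 4·7 + 6
7 = 1·6 + 1
6 = 6·1 + 0
gcd(239, 280) = 1, so the inverse exists.
Bézout: 1 = 35·280 − 41·239.
So 239⁻¹ ≡ −41 ≡ 239 (mod 280).

239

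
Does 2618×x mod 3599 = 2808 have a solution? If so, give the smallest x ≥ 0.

1549

gcd(2618, 3599) = 1, so a unique solution mod 3599 exists.
2618⁻¹ ≡ 3001 (mod 3599).
x ≡ 3001×2808 ≡ 1549 (mod 3599).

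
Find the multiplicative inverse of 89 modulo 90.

Run the extended Euclidean algorithm:
90 = 1·89 + 1
89 = 89·1 + 0
gcd(89, 90) = 1, so the inverse exists.
Back-substitute for 1:
1 = 1·90 − 1·89
So 89⁻¹ ≡ −1 ≡ 89 (mod 90).

89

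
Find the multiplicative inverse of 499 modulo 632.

19

Apply the Euclidean algorithm and back-substitute:
632 = 1*499 + 133
499 = 3*133 + 100
133 = 1*100 + 33
100 = 3*33 + 1
33 = 33*1 + 0
gcd(499, 632) = 1, so the inverse exists.
Bézout: 1 = −15*632 + 19*499.
So 499⁻¹ ≡ 19 (mod 632).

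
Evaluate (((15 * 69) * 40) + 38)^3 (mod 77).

15 * 69 = 1035 ≡ 34 (mod 77)
34 * 40 = 1360 ≡ 51 (mod 77)
51 + 38 = 89 ≡ 12 (mod 77)
(12)^3 ≡ 34 (mod 77)

34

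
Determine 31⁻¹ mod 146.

Apply the Euclidean algorithm and back-substitute:
146 = 4×31 + 22
31 = 1×22 + 9
22 = 2×9 + 4
9 = 2×4 + 1
4 = 4×1 + 0
gcd(31, 146) = 1, so the inverse exists.
Bézout: 1 = −7×146 + 33×31.
So 31⁻¹ ≡ 33 (mod 146).

33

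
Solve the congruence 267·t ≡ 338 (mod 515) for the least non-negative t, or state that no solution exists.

gcd(267, 515) = 1, so a unique solution mod 515 exists.
267⁻¹ ≡ 488 (mod 515).
t ≡ 488·338 ≡ 144 (mod 515).

144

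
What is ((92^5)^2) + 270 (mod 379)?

(92)^5 ≡ 305 (mod 379)
(305)^2 ≡ 170 (mod 379)
170 + 270 = 440 ≡ 61 (mod 379)

61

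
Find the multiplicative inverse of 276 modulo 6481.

1949

By the extended Euclidean algorithm:
6481 = 23×276 + 133
276 = 2×133 + 10
133 = 13×10 + 3
10 = 3×3 + 1
3 = 3×1 + 0
gcd(276, 6481) = 1, so the inverse exists.
Back-substitute for 1:
1 = 1×10 − 3×3
  = −3×133 + 40×10
  = 40×276 − 83×133
  = −83×6481 + 1949×276
So 276⁻¹ ≡ 1949 (mod 6481).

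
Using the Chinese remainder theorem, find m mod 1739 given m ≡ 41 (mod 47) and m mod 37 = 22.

1169

47⁻¹ mod 37: 47×26 ≡ 1 (mod 37), so 47⁻¹ ≡ 26.
m = 41 + 47×((22 − 41)×26 mod 37) = 41 + 47×24 = 1169.
Check: 1169 mod 47 = 41, 1169 mod 37 = 22. ✓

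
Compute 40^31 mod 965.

Using repeated squaring:
31 in binary is 11111, i.e. 31 = 16 + 8 + 4 + 2 + 1.
40^1 ≡ 40 (mod 965)
40^2 ≡ 40^2 = 1600 ≡ 635 (mod 965)
40^4 ≡ 635^2 = 403225 ≡ 820 (mod 965)
40^8 ≡ 820^2 = 672400 ≡ 760 (mod 965)
40^16 ≡ 760^2 = 577600 ≡ 530 (mod 965)
40^31 = 40^16 × 40^8 × 40^4 × 40^2 × 40^1 ≡ 530 × 760 × 820 × 635 × 40 (mod 965).
Accumulate the product:
530 × 760 = 402800 ≡ 395
395 × 820 = 323900 ≡ 625
625 × 635 = 396875 ≡ 260
260 × 40 = 10400 ≡ 750

750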